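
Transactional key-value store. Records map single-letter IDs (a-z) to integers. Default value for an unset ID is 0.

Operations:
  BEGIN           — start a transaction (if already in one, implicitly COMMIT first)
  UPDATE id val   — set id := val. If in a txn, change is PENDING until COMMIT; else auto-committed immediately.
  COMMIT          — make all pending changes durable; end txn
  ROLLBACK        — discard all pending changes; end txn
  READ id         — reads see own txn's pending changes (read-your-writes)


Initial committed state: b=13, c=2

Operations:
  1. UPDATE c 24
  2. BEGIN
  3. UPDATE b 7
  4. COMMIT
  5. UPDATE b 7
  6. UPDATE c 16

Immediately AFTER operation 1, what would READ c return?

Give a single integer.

Initial committed: {b=13, c=2}
Op 1: UPDATE c=24 (auto-commit; committed c=24)
After op 1: visible(c) = 24 (pending={}, committed={b=13, c=24})

Answer: 24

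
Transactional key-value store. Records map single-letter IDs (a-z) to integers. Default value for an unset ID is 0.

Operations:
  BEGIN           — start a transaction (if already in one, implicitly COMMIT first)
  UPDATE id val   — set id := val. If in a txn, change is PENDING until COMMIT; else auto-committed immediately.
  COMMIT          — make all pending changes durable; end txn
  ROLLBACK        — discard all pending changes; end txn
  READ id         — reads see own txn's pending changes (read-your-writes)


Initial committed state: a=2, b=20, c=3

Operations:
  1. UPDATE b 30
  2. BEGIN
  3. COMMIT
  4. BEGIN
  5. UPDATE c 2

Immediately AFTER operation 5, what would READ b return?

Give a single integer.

Initial committed: {a=2, b=20, c=3}
Op 1: UPDATE b=30 (auto-commit; committed b=30)
Op 2: BEGIN: in_txn=True, pending={}
Op 3: COMMIT: merged [] into committed; committed now {a=2, b=30, c=3}
Op 4: BEGIN: in_txn=True, pending={}
Op 5: UPDATE c=2 (pending; pending now {c=2})
After op 5: visible(b) = 30 (pending={c=2}, committed={a=2, b=30, c=3})

Answer: 30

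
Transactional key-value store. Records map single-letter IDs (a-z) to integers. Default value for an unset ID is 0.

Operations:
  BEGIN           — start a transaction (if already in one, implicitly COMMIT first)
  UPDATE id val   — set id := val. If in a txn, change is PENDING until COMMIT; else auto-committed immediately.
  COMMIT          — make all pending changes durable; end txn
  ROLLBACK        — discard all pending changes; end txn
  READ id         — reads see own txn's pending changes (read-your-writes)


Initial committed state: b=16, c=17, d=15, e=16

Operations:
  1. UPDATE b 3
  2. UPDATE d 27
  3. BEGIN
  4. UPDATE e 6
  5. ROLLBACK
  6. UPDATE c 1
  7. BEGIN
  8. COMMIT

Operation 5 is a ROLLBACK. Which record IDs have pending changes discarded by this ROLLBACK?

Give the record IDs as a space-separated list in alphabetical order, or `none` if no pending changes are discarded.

Answer: e

Derivation:
Initial committed: {b=16, c=17, d=15, e=16}
Op 1: UPDATE b=3 (auto-commit; committed b=3)
Op 2: UPDATE d=27 (auto-commit; committed d=27)
Op 3: BEGIN: in_txn=True, pending={}
Op 4: UPDATE e=6 (pending; pending now {e=6})
Op 5: ROLLBACK: discarded pending ['e']; in_txn=False
Op 6: UPDATE c=1 (auto-commit; committed c=1)
Op 7: BEGIN: in_txn=True, pending={}
Op 8: COMMIT: merged [] into committed; committed now {b=3, c=1, d=27, e=16}
ROLLBACK at op 5 discards: ['e']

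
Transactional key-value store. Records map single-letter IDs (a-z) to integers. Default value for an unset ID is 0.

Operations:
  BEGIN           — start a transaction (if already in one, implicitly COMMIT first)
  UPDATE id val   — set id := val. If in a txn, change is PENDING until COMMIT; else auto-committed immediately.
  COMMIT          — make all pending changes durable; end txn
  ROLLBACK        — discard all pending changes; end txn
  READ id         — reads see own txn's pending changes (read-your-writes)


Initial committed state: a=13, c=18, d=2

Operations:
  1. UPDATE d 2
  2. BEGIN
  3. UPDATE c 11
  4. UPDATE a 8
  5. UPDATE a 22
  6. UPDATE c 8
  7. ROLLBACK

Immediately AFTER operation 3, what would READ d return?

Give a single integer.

Initial committed: {a=13, c=18, d=2}
Op 1: UPDATE d=2 (auto-commit; committed d=2)
Op 2: BEGIN: in_txn=True, pending={}
Op 3: UPDATE c=11 (pending; pending now {c=11})
After op 3: visible(d) = 2 (pending={c=11}, committed={a=13, c=18, d=2})

Answer: 2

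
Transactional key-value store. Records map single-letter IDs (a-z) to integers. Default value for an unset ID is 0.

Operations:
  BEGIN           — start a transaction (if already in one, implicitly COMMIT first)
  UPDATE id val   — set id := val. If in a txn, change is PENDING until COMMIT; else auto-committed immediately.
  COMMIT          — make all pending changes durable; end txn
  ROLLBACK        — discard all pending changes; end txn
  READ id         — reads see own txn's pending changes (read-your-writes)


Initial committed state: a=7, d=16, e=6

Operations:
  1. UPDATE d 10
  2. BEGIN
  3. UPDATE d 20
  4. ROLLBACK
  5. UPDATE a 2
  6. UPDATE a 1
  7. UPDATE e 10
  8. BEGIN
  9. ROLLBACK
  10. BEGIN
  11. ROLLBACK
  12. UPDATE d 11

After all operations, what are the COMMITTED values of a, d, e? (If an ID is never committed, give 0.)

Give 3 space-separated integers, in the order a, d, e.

Answer: 1 11 10

Derivation:
Initial committed: {a=7, d=16, e=6}
Op 1: UPDATE d=10 (auto-commit; committed d=10)
Op 2: BEGIN: in_txn=True, pending={}
Op 3: UPDATE d=20 (pending; pending now {d=20})
Op 4: ROLLBACK: discarded pending ['d']; in_txn=False
Op 5: UPDATE a=2 (auto-commit; committed a=2)
Op 6: UPDATE a=1 (auto-commit; committed a=1)
Op 7: UPDATE e=10 (auto-commit; committed e=10)
Op 8: BEGIN: in_txn=True, pending={}
Op 9: ROLLBACK: discarded pending []; in_txn=False
Op 10: BEGIN: in_txn=True, pending={}
Op 11: ROLLBACK: discarded pending []; in_txn=False
Op 12: UPDATE d=11 (auto-commit; committed d=11)
Final committed: {a=1, d=11, e=10}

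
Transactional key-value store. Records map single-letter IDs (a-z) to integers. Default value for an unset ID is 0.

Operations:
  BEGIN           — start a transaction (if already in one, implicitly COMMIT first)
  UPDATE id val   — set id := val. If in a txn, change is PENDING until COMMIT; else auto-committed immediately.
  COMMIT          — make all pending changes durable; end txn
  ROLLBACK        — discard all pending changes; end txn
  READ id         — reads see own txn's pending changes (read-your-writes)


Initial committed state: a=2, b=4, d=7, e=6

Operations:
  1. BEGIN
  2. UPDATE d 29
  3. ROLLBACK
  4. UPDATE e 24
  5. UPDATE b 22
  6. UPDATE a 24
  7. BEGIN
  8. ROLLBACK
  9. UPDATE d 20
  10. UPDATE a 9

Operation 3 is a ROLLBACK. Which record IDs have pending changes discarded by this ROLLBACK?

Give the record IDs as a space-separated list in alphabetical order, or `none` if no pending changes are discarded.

Answer: d

Derivation:
Initial committed: {a=2, b=4, d=7, e=6}
Op 1: BEGIN: in_txn=True, pending={}
Op 2: UPDATE d=29 (pending; pending now {d=29})
Op 3: ROLLBACK: discarded pending ['d']; in_txn=False
Op 4: UPDATE e=24 (auto-commit; committed e=24)
Op 5: UPDATE b=22 (auto-commit; committed b=22)
Op 6: UPDATE a=24 (auto-commit; committed a=24)
Op 7: BEGIN: in_txn=True, pending={}
Op 8: ROLLBACK: discarded pending []; in_txn=False
Op 9: UPDATE d=20 (auto-commit; committed d=20)
Op 10: UPDATE a=9 (auto-commit; committed a=9)
ROLLBACK at op 3 discards: ['d']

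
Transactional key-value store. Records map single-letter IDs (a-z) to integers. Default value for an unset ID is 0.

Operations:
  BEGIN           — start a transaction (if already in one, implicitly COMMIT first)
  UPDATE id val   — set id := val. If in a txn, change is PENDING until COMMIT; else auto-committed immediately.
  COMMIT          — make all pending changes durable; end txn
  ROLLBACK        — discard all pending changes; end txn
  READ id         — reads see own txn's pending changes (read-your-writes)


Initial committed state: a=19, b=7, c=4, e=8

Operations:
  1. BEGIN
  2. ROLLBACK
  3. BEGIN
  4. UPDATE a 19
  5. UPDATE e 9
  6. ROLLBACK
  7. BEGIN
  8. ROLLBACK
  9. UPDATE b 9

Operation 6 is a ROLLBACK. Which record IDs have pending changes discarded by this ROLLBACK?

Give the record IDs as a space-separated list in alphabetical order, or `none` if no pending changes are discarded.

Initial committed: {a=19, b=7, c=4, e=8}
Op 1: BEGIN: in_txn=True, pending={}
Op 2: ROLLBACK: discarded pending []; in_txn=False
Op 3: BEGIN: in_txn=True, pending={}
Op 4: UPDATE a=19 (pending; pending now {a=19})
Op 5: UPDATE e=9 (pending; pending now {a=19, e=9})
Op 6: ROLLBACK: discarded pending ['a', 'e']; in_txn=False
Op 7: BEGIN: in_txn=True, pending={}
Op 8: ROLLBACK: discarded pending []; in_txn=False
Op 9: UPDATE b=9 (auto-commit; committed b=9)
ROLLBACK at op 6 discards: ['a', 'e']

Answer: a e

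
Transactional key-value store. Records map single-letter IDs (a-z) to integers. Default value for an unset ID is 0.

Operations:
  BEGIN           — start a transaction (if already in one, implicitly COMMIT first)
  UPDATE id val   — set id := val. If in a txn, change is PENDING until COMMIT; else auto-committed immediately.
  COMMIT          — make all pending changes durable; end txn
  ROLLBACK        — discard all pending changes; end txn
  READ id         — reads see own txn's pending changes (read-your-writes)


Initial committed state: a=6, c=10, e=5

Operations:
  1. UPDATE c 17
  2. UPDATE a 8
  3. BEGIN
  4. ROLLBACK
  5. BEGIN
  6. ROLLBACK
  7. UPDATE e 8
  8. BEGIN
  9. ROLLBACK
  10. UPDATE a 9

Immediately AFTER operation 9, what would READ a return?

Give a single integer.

Initial committed: {a=6, c=10, e=5}
Op 1: UPDATE c=17 (auto-commit; committed c=17)
Op 2: UPDATE a=8 (auto-commit; committed a=8)
Op 3: BEGIN: in_txn=True, pending={}
Op 4: ROLLBACK: discarded pending []; in_txn=False
Op 5: BEGIN: in_txn=True, pending={}
Op 6: ROLLBACK: discarded pending []; in_txn=False
Op 7: UPDATE e=8 (auto-commit; committed e=8)
Op 8: BEGIN: in_txn=True, pending={}
Op 9: ROLLBACK: discarded pending []; in_txn=False
After op 9: visible(a) = 8 (pending={}, committed={a=8, c=17, e=8})

Answer: 8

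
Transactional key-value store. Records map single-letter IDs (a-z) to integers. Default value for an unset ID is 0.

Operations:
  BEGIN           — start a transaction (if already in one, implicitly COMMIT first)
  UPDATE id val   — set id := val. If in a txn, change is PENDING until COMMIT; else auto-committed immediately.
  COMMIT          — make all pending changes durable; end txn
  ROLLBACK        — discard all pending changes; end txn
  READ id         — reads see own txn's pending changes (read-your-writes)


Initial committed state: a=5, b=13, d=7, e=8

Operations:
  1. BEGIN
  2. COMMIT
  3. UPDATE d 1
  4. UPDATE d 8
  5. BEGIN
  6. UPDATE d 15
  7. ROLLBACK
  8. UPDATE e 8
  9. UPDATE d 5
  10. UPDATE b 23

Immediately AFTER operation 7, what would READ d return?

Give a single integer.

Answer: 8

Derivation:
Initial committed: {a=5, b=13, d=7, e=8}
Op 1: BEGIN: in_txn=True, pending={}
Op 2: COMMIT: merged [] into committed; committed now {a=5, b=13, d=7, e=8}
Op 3: UPDATE d=1 (auto-commit; committed d=1)
Op 4: UPDATE d=8 (auto-commit; committed d=8)
Op 5: BEGIN: in_txn=True, pending={}
Op 6: UPDATE d=15 (pending; pending now {d=15})
Op 7: ROLLBACK: discarded pending ['d']; in_txn=False
After op 7: visible(d) = 8 (pending={}, committed={a=5, b=13, d=8, e=8})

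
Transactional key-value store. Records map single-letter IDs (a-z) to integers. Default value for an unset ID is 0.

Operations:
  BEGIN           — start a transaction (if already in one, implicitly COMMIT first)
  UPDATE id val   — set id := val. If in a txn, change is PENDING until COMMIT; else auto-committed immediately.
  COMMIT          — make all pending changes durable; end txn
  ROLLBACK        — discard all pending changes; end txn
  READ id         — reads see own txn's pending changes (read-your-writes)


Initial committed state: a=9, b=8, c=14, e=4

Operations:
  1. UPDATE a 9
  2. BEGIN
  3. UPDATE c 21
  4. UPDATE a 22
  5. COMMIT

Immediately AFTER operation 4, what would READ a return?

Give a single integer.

Answer: 22

Derivation:
Initial committed: {a=9, b=8, c=14, e=4}
Op 1: UPDATE a=9 (auto-commit; committed a=9)
Op 2: BEGIN: in_txn=True, pending={}
Op 3: UPDATE c=21 (pending; pending now {c=21})
Op 4: UPDATE a=22 (pending; pending now {a=22, c=21})
After op 4: visible(a) = 22 (pending={a=22, c=21}, committed={a=9, b=8, c=14, e=4})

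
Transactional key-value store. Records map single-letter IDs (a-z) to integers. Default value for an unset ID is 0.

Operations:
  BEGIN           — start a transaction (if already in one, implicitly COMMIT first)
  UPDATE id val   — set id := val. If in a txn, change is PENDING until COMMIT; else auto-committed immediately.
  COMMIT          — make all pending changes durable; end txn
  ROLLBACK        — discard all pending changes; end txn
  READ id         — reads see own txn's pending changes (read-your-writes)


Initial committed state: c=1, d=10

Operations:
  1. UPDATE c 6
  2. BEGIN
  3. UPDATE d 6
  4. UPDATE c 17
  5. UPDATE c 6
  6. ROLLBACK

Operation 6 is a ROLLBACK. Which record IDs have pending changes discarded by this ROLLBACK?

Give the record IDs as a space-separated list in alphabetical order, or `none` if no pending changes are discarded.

Answer: c d

Derivation:
Initial committed: {c=1, d=10}
Op 1: UPDATE c=6 (auto-commit; committed c=6)
Op 2: BEGIN: in_txn=True, pending={}
Op 3: UPDATE d=6 (pending; pending now {d=6})
Op 4: UPDATE c=17 (pending; pending now {c=17, d=6})
Op 5: UPDATE c=6 (pending; pending now {c=6, d=6})
Op 6: ROLLBACK: discarded pending ['c', 'd']; in_txn=False
ROLLBACK at op 6 discards: ['c', 'd']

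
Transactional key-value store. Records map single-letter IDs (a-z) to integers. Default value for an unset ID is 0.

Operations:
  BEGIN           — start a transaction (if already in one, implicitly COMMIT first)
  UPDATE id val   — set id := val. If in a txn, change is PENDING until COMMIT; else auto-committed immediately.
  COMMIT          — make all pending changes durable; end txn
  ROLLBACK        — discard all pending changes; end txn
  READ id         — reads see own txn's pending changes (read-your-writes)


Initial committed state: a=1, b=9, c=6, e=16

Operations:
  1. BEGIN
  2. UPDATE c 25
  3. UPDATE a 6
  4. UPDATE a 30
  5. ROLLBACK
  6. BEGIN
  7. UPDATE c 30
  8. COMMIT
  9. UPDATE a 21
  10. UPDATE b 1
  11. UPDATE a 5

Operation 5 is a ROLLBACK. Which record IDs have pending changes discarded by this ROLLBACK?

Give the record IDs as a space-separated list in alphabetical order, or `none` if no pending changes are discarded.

Initial committed: {a=1, b=9, c=6, e=16}
Op 1: BEGIN: in_txn=True, pending={}
Op 2: UPDATE c=25 (pending; pending now {c=25})
Op 3: UPDATE a=6 (pending; pending now {a=6, c=25})
Op 4: UPDATE a=30 (pending; pending now {a=30, c=25})
Op 5: ROLLBACK: discarded pending ['a', 'c']; in_txn=False
Op 6: BEGIN: in_txn=True, pending={}
Op 7: UPDATE c=30 (pending; pending now {c=30})
Op 8: COMMIT: merged ['c'] into committed; committed now {a=1, b=9, c=30, e=16}
Op 9: UPDATE a=21 (auto-commit; committed a=21)
Op 10: UPDATE b=1 (auto-commit; committed b=1)
Op 11: UPDATE a=5 (auto-commit; committed a=5)
ROLLBACK at op 5 discards: ['a', 'c']

Answer: a c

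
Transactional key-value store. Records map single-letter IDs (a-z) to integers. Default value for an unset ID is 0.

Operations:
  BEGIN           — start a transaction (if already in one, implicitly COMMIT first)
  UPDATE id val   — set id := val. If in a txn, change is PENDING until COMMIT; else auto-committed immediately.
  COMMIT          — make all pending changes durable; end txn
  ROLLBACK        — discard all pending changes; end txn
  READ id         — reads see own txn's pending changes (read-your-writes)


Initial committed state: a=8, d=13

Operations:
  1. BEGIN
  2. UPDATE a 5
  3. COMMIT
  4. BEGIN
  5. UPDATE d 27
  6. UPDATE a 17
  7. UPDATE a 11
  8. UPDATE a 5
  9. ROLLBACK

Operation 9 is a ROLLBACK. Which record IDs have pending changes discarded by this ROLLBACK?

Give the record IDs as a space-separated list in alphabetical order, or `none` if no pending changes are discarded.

Initial committed: {a=8, d=13}
Op 1: BEGIN: in_txn=True, pending={}
Op 2: UPDATE a=5 (pending; pending now {a=5})
Op 3: COMMIT: merged ['a'] into committed; committed now {a=5, d=13}
Op 4: BEGIN: in_txn=True, pending={}
Op 5: UPDATE d=27 (pending; pending now {d=27})
Op 6: UPDATE a=17 (pending; pending now {a=17, d=27})
Op 7: UPDATE a=11 (pending; pending now {a=11, d=27})
Op 8: UPDATE a=5 (pending; pending now {a=5, d=27})
Op 9: ROLLBACK: discarded pending ['a', 'd']; in_txn=False
ROLLBACK at op 9 discards: ['a', 'd']

Answer: a d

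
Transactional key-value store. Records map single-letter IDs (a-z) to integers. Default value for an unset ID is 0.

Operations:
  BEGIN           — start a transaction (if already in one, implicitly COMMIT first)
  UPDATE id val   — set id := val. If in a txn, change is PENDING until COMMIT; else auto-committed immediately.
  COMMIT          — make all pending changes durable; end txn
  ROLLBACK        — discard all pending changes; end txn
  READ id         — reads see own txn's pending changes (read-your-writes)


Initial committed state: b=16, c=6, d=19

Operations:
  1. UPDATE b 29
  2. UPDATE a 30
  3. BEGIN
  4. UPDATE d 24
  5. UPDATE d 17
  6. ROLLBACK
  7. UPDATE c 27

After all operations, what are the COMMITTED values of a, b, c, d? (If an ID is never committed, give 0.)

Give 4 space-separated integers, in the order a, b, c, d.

Initial committed: {b=16, c=6, d=19}
Op 1: UPDATE b=29 (auto-commit; committed b=29)
Op 2: UPDATE a=30 (auto-commit; committed a=30)
Op 3: BEGIN: in_txn=True, pending={}
Op 4: UPDATE d=24 (pending; pending now {d=24})
Op 5: UPDATE d=17 (pending; pending now {d=17})
Op 6: ROLLBACK: discarded pending ['d']; in_txn=False
Op 7: UPDATE c=27 (auto-commit; committed c=27)
Final committed: {a=30, b=29, c=27, d=19}

Answer: 30 29 27 19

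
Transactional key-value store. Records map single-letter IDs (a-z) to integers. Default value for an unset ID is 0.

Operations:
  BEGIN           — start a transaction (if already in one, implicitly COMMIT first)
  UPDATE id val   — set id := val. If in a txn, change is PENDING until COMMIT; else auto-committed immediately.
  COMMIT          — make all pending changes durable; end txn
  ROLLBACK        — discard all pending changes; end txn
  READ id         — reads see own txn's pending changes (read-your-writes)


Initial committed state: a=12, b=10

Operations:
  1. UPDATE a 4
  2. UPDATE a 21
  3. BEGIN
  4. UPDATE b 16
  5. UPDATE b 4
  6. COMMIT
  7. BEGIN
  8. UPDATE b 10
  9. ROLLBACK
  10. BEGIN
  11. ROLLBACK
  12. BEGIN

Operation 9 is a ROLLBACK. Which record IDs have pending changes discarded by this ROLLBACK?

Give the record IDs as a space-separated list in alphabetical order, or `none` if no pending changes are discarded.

Initial committed: {a=12, b=10}
Op 1: UPDATE a=4 (auto-commit; committed a=4)
Op 2: UPDATE a=21 (auto-commit; committed a=21)
Op 3: BEGIN: in_txn=True, pending={}
Op 4: UPDATE b=16 (pending; pending now {b=16})
Op 5: UPDATE b=4 (pending; pending now {b=4})
Op 6: COMMIT: merged ['b'] into committed; committed now {a=21, b=4}
Op 7: BEGIN: in_txn=True, pending={}
Op 8: UPDATE b=10 (pending; pending now {b=10})
Op 9: ROLLBACK: discarded pending ['b']; in_txn=False
Op 10: BEGIN: in_txn=True, pending={}
Op 11: ROLLBACK: discarded pending []; in_txn=False
Op 12: BEGIN: in_txn=True, pending={}
ROLLBACK at op 9 discards: ['b']

Answer: b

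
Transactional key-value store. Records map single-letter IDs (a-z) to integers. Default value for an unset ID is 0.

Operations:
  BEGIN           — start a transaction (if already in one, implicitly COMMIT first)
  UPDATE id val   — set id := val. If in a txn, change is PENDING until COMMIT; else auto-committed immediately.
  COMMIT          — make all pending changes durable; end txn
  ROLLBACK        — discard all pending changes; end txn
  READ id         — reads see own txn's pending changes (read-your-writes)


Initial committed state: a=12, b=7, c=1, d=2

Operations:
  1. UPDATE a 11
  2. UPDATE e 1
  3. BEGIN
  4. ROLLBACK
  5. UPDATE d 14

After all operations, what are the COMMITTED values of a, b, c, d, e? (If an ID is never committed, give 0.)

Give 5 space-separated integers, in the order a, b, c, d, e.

Answer: 11 7 1 14 1

Derivation:
Initial committed: {a=12, b=7, c=1, d=2}
Op 1: UPDATE a=11 (auto-commit; committed a=11)
Op 2: UPDATE e=1 (auto-commit; committed e=1)
Op 3: BEGIN: in_txn=True, pending={}
Op 4: ROLLBACK: discarded pending []; in_txn=False
Op 5: UPDATE d=14 (auto-commit; committed d=14)
Final committed: {a=11, b=7, c=1, d=14, e=1}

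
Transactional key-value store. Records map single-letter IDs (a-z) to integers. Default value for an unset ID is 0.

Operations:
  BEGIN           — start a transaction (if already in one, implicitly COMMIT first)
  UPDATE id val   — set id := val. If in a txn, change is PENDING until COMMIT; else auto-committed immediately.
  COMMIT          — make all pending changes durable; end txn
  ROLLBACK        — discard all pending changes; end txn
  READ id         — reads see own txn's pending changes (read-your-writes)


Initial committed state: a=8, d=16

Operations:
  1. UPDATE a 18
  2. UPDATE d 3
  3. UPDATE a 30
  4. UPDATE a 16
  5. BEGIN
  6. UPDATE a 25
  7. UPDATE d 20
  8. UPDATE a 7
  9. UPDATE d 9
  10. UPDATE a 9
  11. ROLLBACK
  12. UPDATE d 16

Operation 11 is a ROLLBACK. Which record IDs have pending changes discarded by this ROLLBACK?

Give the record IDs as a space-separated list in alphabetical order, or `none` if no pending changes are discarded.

Answer: a d

Derivation:
Initial committed: {a=8, d=16}
Op 1: UPDATE a=18 (auto-commit; committed a=18)
Op 2: UPDATE d=3 (auto-commit; committed d=3)
Op 3: UPDATE a=30 (auto-commit; committed a=30)
Op 4: UPDATE a=16 (auto-commit; committed a=16)
Op 5: BEGIN: in_txn=True, pending={}
Op 6: UPDATE a=25 (pending; pending now {a=25})
Op 7: UPDATE d=20 (pending; pending now {a=25, d=20})
Op 8: UPDATE a=7 (pending; pending now {a=7, d=20})
Op 9: UPDATE d=9 (pending; pending now {a=7, d=9})
Op 10: UPDATE a=9 (pending; pending now {a=9, d=9})
Op 11: ROLLBACK: discarded pending ['a', 'd']; in_txn=False
Op 12: UPDATE d=16 (auto-commit; committed d=16)
ROLLBACK at op 11 discards: ['a', 'd']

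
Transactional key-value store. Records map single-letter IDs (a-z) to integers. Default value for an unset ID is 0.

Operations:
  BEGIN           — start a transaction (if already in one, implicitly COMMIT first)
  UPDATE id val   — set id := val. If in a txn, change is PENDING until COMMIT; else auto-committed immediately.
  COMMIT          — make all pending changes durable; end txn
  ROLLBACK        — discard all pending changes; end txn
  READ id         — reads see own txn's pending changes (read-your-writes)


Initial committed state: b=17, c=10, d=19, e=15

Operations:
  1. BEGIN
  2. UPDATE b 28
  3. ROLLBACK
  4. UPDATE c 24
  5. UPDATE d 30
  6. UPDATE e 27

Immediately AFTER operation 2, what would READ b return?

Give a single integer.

Answer: 28

Derivation:
Initial committed: {b=17, c=10, d=19, e=15}
Op 1: BEGIN: in_txn=True, pending={}
Op 2: UPDATE b=28 (pending; pending now {b=28})
After op 2: visible(b) = 28 (pending={b=28}, committed={b=17, c=10, d=19, e=15})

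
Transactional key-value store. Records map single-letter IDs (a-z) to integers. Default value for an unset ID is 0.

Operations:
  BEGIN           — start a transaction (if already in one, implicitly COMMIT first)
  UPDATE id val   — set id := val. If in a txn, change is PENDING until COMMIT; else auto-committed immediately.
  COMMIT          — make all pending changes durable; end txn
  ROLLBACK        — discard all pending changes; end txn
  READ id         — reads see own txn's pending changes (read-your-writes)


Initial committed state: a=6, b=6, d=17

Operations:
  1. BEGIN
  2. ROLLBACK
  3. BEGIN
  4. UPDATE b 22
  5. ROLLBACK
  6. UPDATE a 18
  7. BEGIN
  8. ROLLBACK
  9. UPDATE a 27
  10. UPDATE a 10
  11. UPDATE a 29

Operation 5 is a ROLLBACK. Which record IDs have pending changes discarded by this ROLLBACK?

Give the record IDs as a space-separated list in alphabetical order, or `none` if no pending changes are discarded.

Initial committed: {a=6, b=6, d=17}
Op 1: BEGIN: in_txn=True, pending={}
Op 2: ROLLBACK: discarded pending []; in_txn=False
Op 3: BEGIN: in_txn=True, pending={}
Op 4: UPDATE b=22 (pending; pending now {b=22})
Op 5: ROLLBACK: discarded pending ['b']; in_txn=False
Op 6: UPDATE a=18 (auto-commit; committed a=18)
Op 7: BEGIN: in_txn=True, pending={}
Op 8: ROLLBACK: discarded pending []; in_txn=False
Op 9: UPDATE a=27 (auto-commit; committed a=27)
Op 10: UPDATE a=10 (auto-commit; committed a=10)
Op 11: UPDATE a=29 (auto-commit; committed a=29)
ROLLBACK at op 5 discards: ['b']

Answer: b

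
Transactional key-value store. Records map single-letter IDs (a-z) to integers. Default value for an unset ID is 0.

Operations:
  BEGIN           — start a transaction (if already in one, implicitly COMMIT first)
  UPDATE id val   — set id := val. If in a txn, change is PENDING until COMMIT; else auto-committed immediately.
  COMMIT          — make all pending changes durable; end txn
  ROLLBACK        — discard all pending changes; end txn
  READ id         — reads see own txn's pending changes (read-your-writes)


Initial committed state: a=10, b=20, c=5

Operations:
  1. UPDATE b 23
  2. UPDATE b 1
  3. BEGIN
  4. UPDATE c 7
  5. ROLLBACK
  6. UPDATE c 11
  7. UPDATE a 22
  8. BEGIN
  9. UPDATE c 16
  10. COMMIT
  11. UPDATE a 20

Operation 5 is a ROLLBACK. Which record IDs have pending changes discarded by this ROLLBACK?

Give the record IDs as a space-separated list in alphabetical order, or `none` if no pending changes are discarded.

Answer: c

Derivation:
Initial committed: {a=10, b=20, c=5}
Op 1: UPDATE b=23 (auto-commit; committed b=23)
Op 2: UPDATE b=1 (auto-commit; committed b=1)
Op 3: BEGIN: in_txn=True, pending={}
Op 4: UPDATE c=7 (pending; pending now {c=7})
Op 5: ROLLBACK: discarded pending ['c']; in_txn=False
Op 6: UPDATE c=11 (auto-commit; committed c=11)
Op 7: UPDATE a=22 (auto-commit; committed a=22)
Op 8: BEGIN: in_txn=True, pending={}
Op 9: UPDATE c=16 (pending; pending now {c=16})
Op 10: COMMIT: merged ['c'] into committed; committed now {a=22, b=1, c=16}
Op 11: UPDATE a=20 (auto-commit; committed a=20)
ROLLBACK at op 5 discards: ['c']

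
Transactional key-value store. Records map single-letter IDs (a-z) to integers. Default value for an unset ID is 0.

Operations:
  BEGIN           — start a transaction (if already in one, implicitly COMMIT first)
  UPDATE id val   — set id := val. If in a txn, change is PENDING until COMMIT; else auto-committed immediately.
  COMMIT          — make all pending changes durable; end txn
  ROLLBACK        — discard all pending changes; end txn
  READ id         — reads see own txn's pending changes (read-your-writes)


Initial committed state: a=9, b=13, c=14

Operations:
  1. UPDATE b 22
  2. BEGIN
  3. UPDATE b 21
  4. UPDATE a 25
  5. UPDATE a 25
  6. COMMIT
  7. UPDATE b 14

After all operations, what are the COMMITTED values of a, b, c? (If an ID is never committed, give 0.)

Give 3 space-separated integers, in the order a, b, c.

Answer: 25 14 14

Derivation:
Initial committed: {a=9, b=13, c=14}
Op 1: UPDATE b=22 (auto-commit; committed b=22)
Op 2: BEGIN: in_txn=True, pending={}
Op 3: UPDATE b=21 (pending; pending now {b=21})
Op 4: UPDATE a=25 (pending; pending now {a=25, b=21})
Op 5: UPDATE a=25 (pending; pending now {a=25, b=21})
Op 6: COMMIT: merged ['a', 'b'] into committed; committed now {a=25, b=21, c=14}
Op 7: UPDATE b=14 (auto-commit; committed b=14)
Final committed: {a=25, b=14, c=14}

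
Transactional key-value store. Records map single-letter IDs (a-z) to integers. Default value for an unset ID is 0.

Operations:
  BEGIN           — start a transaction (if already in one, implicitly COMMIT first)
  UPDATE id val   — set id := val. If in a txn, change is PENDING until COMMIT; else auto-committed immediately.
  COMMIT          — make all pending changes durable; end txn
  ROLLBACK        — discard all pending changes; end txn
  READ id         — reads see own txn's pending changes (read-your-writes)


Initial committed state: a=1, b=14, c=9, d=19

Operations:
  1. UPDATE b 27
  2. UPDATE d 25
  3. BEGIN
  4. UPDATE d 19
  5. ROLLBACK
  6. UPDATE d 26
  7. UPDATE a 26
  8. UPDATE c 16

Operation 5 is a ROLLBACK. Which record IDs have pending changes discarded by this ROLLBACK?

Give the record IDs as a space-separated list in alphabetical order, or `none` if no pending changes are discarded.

Answer: d

Derivation:
Initial committed: {a=1, b=14, c=9, d=19}
Op 1: UPDATE b=27 (auto-commit; committed b=27)
Op 2: UPDATE d=25 (auto-commit; committed d=25)
Op 3: BEGIN: in_txn=True, pending={}
Op 4: UPDATE d=19 (pending; pending now {d=19})
Op 5: ROLLBACK: discarded pending ['d']; in_txn=False
Op 6: UPDATE d=26 (auto-commit; committed d=26)
Op 7: UPDATE a=26 (auto-commit; committed a=26)
Op 8: UPDATE c=16 (auto-commit; committed c=16)
ROLLBACK at op 5 discards: ['d']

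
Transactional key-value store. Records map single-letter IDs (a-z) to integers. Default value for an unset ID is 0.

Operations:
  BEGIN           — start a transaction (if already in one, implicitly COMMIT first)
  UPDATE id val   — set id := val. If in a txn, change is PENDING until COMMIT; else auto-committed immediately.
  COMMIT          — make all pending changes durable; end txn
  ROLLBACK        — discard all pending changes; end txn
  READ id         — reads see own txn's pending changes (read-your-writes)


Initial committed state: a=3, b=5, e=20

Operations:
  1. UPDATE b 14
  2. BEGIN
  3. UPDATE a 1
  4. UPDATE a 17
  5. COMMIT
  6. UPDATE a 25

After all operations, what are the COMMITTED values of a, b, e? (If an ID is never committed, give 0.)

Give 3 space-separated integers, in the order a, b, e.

Initial committed: {a=3, b=5, e=20}
Op 1: UPDATE b=14 (auto-commit; committed b=14)
Op 2: BEGIN: in_txn=True, pending={}
Op 3: UPDATE a=1 (pending; pending now {a=1})
Op 4: UPDATE a=17 (pending; pending now {a=17})
Op 5: COMMIT: merged ['a'] into committed; committed now {a=17, b=14, e=20}
Op 6: UPDATE a=25 (auto-commit; committed a=25)
Final committed: {a=25, b=14, e=20}

Answer: 25 14 20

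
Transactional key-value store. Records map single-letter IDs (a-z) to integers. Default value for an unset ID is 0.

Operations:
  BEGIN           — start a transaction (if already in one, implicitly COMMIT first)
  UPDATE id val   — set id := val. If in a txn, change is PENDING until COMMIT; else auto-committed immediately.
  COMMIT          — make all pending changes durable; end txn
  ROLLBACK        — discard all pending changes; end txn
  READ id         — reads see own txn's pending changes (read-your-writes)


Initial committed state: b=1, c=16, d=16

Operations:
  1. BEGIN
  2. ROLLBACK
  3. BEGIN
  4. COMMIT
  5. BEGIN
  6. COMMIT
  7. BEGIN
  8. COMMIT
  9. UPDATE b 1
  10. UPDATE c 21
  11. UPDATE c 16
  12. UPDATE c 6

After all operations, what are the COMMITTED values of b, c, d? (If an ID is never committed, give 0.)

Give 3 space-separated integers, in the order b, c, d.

Answer: 1 6 16

Derivation:
Initial committed: {b=1, c=16, d=16}
Op 1: BEGIN: in_txn=True, pending={}
Op 2: ROLLBACK: discarded pending []; in_txn=False
Op 3: BEGIN: in_txn=True, pending={}
Op 4: COMMIT: merged [] into committed; committed now {b=1, c=16, d=16}
Op 5: BEGIN: in_txn=True, pending={}
Op 6: COMMIT: merged [] into committed; committed now {b=1, c=16, d=16}
Op 7: BEGIN: in_txn=True, pending={}
Op 8: COMMIT: merged [] into committed; committed now {b=1, c=16, d=16}
Op 9: UPDATE b=1 (auto-commit; committed b=1)
Op 10: UPDATE c=21 (auto-commit; committed c=21)
Op 11: UPDATE c=16 (auto-commit; committed c=16)
Op 12: UPDATE c=6 (auto-commit; committed c=6)
Final committed: {b=1, c=6, d=16}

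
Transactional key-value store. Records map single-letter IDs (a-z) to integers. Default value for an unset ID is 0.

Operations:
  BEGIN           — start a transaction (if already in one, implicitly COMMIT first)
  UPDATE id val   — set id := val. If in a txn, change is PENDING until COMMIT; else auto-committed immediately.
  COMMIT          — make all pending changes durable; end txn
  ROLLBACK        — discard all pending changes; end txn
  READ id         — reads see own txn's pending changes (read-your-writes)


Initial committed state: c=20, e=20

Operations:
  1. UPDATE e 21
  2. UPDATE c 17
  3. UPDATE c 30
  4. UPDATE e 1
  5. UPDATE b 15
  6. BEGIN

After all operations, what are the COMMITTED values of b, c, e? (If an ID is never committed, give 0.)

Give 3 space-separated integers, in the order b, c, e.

Answer: 15 30 1

Derivation:
Initial committed: {c=20, e=20}
Op 1: UPDATE e=21 (auto-commit; committed e=21)
Op 2: UPDATE c=17 (auto-commit; committed c=17)
Op 3: UPDATE c=30 (auto-commit; committed c=30)
Op 4: UPDATE e=1 (auto-commit; committed e=1)
Op 5: UPDATE b=15 (auto-commit; committed b=15)
Op 6: BEGIN: in_txn=True, pending={}
Final committed: {b=15, c=30, e=1}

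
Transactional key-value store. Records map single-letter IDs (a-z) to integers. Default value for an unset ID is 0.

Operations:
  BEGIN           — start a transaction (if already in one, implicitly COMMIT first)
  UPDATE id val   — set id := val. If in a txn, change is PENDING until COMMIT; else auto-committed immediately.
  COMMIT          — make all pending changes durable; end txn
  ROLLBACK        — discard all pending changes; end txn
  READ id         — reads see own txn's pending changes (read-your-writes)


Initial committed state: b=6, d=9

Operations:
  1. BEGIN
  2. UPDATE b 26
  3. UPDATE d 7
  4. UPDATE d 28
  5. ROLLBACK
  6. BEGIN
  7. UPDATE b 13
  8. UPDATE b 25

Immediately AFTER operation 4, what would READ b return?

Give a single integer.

Answer: 26

Derivation:
Initial committed: {b=6, d=9}
Op 1: BEGIN: in_txn=True, pending={}
Op 2: UPDATE b=26 (pending; pending now {b=26})
Op 3: UPDATE d=7 (pending; pending now {b=26, d=7})
Op 4: UPDATE d=28 (pending; pending now {b=26, d=28})
After op 4: visible(b) = 26 (pending={b=26, d=28}, committed={b=6, d=9})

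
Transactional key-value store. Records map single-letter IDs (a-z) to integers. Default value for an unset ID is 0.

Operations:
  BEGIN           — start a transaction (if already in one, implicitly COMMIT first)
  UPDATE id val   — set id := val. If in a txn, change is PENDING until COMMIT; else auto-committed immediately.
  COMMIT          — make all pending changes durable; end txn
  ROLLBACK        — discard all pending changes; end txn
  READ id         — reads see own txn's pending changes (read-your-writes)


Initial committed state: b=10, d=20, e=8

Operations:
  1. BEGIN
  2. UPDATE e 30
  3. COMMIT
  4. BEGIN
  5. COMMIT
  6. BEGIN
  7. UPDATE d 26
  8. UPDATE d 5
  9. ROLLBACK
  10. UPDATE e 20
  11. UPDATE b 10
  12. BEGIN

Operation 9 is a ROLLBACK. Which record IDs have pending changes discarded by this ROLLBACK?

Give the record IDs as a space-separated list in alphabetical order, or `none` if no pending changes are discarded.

Answer: d

Derivation:
Initial committed: {b=10, d=20, e=8}
Op 1: BEGIN: in_txn=True, pending={}
Op 2: UPDATE e=30 (pending; pending now {e=30})
Op 3: COMMIT: merged ['e'] into committed; committed now {b=10, d=20, e=30}
Op 4: BEGIN: in_txn=True, pending={}
Op 5: COMMIT: merged [] into committed; committed now {b=10, d=20, e=30}
Op 6: BEGIN: in_txn=True, pending={}
Op 7: UPDATE d=26 (pending; pending now {d=26})
Op 8: UPDATE d=5 (pending; pending now {d=5})
Op 9: ROLLBACK: discarded pending ['d']; in_txn=False
Op 10: UPDATE e=20 (auto-commit; committed e=20)
Op 11: UPDATE b=10 (auto-commit; committed b=10)
Op 12: BEGIN: in_txn=True, pending={}
ROLLBACK at op 9 discards: ['d']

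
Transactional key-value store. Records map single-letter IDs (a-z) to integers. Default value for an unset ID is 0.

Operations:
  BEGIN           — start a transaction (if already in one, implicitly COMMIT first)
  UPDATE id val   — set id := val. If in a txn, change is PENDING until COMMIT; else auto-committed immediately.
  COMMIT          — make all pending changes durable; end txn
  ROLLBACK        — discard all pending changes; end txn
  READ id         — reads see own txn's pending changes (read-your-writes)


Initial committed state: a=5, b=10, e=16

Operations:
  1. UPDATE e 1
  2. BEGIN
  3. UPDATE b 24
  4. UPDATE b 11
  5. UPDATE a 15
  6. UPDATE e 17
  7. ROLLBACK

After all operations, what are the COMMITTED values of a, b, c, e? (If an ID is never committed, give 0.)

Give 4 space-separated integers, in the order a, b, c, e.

Answer: 5 10 0 1

Derivation:
Initial committed: {a=5, b=10, e=16}
Op 1: UPDATE e=1 (auto-commit; committed e=1)
Op 2: BEGIN: in_txn=True, pending={}
Op 3: UPDATE b=24 (pending; pending now {b=24})
Op 4: UPDATE b=11 (pending; pending now {b=11})
Op 5: UPDATE a=15 (pending; pending now {a=15, b=11})
Op 6: UPDATE e=17 (pending; pending now {a=15, b=11, e=17})
Op 7: ROLLBACK: discarded pending ['a', 'b', 'e']; in_txn=False
Final committed: {a=5, b=10, e=1}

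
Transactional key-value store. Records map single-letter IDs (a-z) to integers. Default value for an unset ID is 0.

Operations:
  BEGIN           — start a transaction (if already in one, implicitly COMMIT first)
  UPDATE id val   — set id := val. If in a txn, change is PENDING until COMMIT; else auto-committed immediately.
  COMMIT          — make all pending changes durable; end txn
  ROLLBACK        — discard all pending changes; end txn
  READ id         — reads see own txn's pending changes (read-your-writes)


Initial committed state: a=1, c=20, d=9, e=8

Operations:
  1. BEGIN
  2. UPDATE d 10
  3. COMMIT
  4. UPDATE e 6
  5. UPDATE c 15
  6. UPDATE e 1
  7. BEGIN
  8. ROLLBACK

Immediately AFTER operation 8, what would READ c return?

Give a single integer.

Initial committed: {a=1, c=20, d=9, e=8}
Op 1: BEGIN: in_txn=True, pending={}
Op 2: UPDATE d=10 (pending; pending now {d=10})
Op 3: COMMIT: merged ['d'] into committed; committed now {a=1, c=20, d=10, e=8}
Op 4: UPDATE e=6 (auto-commit; committed e=6)
Op 5: UPDATE c=15 (auto-commit; committed c=15)
Op 6: UPDATE e=1 (auto-commit; committed e=1)
Op 7: BEGIN: in_txn=True, pending={}
Op 8: ROLLBACK: discarded pending []; in_txn=False
After op 8: visible(c) = 15 (pending={}, committed={a=1, c=15, d=10, e=1})

Answer: 15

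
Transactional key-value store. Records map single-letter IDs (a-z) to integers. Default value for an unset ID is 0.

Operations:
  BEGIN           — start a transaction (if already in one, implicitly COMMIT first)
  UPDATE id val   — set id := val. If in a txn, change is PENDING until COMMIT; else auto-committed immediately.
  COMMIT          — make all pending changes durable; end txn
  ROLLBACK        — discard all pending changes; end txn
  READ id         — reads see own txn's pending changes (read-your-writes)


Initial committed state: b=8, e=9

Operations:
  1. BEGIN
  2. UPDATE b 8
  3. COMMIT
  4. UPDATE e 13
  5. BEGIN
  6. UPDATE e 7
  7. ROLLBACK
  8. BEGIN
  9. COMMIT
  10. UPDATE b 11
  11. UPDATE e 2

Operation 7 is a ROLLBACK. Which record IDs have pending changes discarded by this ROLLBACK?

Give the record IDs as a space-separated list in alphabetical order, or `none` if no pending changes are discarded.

Initial committed: {b=8, e=9}
Op 1: BEGIN: in_txn=True, pending={}
Op 2: UPDATE b=8 (pending; pending now {b=8})
Op 3: COMMIT: merged ['b'] into committed; committed now {b=8, e=9}
Op 4: UPDATE e=13 (auto-commit; committed e=13)
Op 5: BEGIN: in_txn=True, pending={}
Op 6: UPDATE e=7 (pending; pending now {e=7})
Op 7: ROLLBACK: discarded pending ['e']; in_txn=False
Op 8: BEGIN: in_txn=True, pending={}
Op 9: COMMIT: merged [] into committed; committed now {b=8, e=13}
Op 10: UPDATE b=11 (auto-commit; committed b=11)
Op 11: UPDATE e=2 (auto-commit; committed e=2)
ROLLBACK at op 7 discards: ['e']

Answer: e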